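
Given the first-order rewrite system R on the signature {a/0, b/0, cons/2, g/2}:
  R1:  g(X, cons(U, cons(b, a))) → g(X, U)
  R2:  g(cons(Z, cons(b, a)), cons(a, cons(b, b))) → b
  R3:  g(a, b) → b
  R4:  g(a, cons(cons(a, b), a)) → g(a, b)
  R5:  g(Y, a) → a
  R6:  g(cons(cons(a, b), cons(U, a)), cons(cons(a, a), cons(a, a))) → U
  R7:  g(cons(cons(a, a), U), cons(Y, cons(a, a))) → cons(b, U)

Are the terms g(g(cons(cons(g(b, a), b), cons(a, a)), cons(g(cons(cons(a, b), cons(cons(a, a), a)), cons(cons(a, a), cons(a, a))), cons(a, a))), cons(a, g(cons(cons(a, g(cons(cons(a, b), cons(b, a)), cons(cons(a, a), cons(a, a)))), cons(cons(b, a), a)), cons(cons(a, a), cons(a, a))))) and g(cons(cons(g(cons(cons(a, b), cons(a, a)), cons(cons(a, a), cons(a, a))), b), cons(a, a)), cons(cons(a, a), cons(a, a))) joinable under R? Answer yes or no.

Reduce t₁ = g(g(cons(cons(g(b, a), b), cons(a, a)), cons(g(cons(cons(a, b), cons(cons(a, a), a)), cons(cons(a, a), cons(a, a))), cons(a, a))), cons(a, g(cons(cons(a, g(cons(cons(a, b), cons(b, a)), cons(cons(a, a), cons(a, a)))), cons(cons(b, a), a)), cons(cons(a, a), cons(a, a))))):
1. g(g(cons(cons(g(b, a), b), cons(a, a)), cons(g(cons(cons(a, b), cons(cons(a, a), a)), cons(cons(a, a), cons(a, a))), cons(a, a))), cons(a, g(cons(cons(a, g(cons(cons(a, b), cons(b, a)), cons(cons(a, a), cons(a, a)))), cons(cons(b, a), a)), cons(cons(a, a), cons(a, a)))))  →  g(g(cons(cons(a, b), cons(a, a)), cons(g(cons(cons(a, b), cons(cons(a, a), a)), cons(cons(a, a), cons(a, a))), cons(a, a))), cons(a, g(cons(cons(a, g(cons(cons(a, b), cons(b, a)), cons(cons(a, a), cons(a, a)))), cons(cons(b, a), a)), cons(cons(a, a), cons(a, a)))))   [R5 at 1.1.1.1]
2. g(g(cons(cons(a, b), cons(a, a)), cons(g(cons(cons(a, b), cons(cons(a, a), a)), cons(cons(a, a), cons(a, a))), cons(a, a))), cons(a, g(cons(cons(a, g(cons(cons(a, b), cons(b, a)), cons(cons(a, a), cons(a, a)))), cons(cons(b, a), a)), cons(cons(a, a), cons(a, a)))))  →  g(g(cons(cons(a, b), cons(a, a)), cons(cons(a, a), cons(a, a))), cons(a, g(cons(cons(a, g(cons(cons(a, b), cons(b, a)), cons(cons(a, a), cons(a, a)))), cons(cons(b, a), a)), cons(cons(a, a), cons(a, a)))))   [R6 at 1.2.1]
3. g(g(cons(cons(a, b), cons(a, a)), cons(cons(a, a), cons(a, a))), cons(a, g(cons(cons(a, g(cons(cons(a, b), cons(b, a)), cons(cons(a, a), cons(a, a)))), cons(cons(b, a), a)), cons(cons(a, a), cons(a, a)))))  →  g(a, cons(a, g(cons(cons(a, g(cons(cons(a, b), cons(b, a)), cons(cons(a, a), cons(a, a)))), cons(cons(b, a), a)), cons(cons(a, a), cons(a, a)))))   [R6 at 1]
4. g(a, cons(a, g(cons(cons(a, g(cons(cons(a, b), cons(b, a)), cons(cons(a, a), cons(a, a)))), cons(cons(b, a), a)), cons(cons(a, a), cons(a, a)))))  →  g(a, cons(a, g(cons(cons(a, b), cons(cons(b, a), a)), cons(cons(a, a), cons(a, a)))))   [R6 at 2.2.1.1.2]
5. g(a, cons(a, g(cons(cons(a, b), cons(cons(b, a), a)), cons(cons(a, a), cons(a, a)))))  →  g(a, cons(a, cons(b, a)))   [R6 at 2.2]
6. g(a, cons(a, cons(b, a)))  →  g(a, a)   [R1 at ε]
7. g(a, a)  →  a   [R5 at ε]

Reduce t₂ = g(cons(cons(g(cons(cons(a, b), cons(a, a)), cons(cons(a, a), cons(a, a))), b), cons(a, a)), cons(cons(a, a), cons(a, a))):
1. g(cons(cons(g(cons(cons(a, b), cons(a, a)), cons(cons(a, a), cons(a, a))), b), cons(a, a)), cons(cons(a, a), cons(a, a)))  →  g(cons(cons(a, b), cons(a, a)), cons(cons(a, a), cons(a, a)))   [R6 at 1.1.1]
2. g(cons(cons(a, b), cons(a, a)), cons(cons(a, a), cons(a, a)))  →  a   [R6 at ε]

yes — NF(t₁) = a, NF(t₂) = a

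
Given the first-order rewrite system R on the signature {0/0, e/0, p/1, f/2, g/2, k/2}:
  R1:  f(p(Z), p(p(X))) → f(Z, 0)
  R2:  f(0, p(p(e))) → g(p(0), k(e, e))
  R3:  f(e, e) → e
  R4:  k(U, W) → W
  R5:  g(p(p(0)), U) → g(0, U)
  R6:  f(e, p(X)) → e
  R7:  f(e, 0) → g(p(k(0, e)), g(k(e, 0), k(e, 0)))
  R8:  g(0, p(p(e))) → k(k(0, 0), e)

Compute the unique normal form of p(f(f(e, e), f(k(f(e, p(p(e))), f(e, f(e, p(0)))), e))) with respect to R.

1. p(f(f(e, e), f(k(f(e, p(p(e))), f(e, f(e, p(0)))), e)))  →  p(f(e, f(k(f(e, p(p(e))), f(e, f(e, p(0)))), e)))   [R3 at 1.1]
2. p(f(e, f(k(f(e, p(p(e))), f(e, f(e, p(0)))), e)))  →  p(f(e, f(f(e, f(e, p(0))), e)))   [R4 at 1.2.1]
3. p(f(e, f(f(e, f(e, p(0))), e)))  →  p(f(e, f(f(e, e), e)))   [R6 at 1.2.1.2]
4. p(f(e, f(f(e, e), e)))  →  p(f(e, f(e, e)))   [R3 at 1.2.1]
5. p(f(e, f(e, e)))  →  p(f(e, e))   [R3 at 1.2]
6. p(f(e, e))  →  p(e)   [R3 at 1]

p(e)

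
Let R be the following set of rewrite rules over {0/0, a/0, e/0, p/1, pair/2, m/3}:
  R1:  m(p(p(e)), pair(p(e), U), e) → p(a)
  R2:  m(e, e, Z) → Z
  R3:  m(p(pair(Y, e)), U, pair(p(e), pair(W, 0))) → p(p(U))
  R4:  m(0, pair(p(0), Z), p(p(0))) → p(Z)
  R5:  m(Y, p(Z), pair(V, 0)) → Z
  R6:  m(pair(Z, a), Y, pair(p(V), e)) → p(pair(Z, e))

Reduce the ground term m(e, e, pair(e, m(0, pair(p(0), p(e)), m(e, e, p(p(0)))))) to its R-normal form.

1. m(e, e, pair(e, m(0, pair(p(0), p(e)), m(e, e, p(p(0))))))  →  pair(e, m(0, pair(p(0), p(e)), m(e, e, p(p(0)))))   [R2 at ε]
2. pair(e, m(0, pair(p(0), p(e)), m(e, e, p(p(0)))))  →  pair(e, m(0, pair(p(0), p(e)), p(p(0))))   [R2 at 2.3]
3. pair(e, m(0, pair(p(0), p(e)), p(p(0))))  →  pair(e, p(p(e)))   [R4 at 2]

pair(e, p(p(e)))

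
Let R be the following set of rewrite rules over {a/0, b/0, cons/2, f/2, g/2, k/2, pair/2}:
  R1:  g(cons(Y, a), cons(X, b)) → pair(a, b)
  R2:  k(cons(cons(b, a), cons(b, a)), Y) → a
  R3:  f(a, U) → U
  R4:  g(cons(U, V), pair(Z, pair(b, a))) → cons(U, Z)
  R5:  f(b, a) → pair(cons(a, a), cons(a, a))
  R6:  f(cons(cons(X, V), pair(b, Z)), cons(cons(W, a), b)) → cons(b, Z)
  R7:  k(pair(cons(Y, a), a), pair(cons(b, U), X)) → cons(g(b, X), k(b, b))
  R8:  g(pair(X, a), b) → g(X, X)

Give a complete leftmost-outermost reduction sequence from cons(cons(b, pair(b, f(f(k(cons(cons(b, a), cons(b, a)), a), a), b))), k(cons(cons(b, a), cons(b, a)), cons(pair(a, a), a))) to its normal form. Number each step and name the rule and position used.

cons(cons(b, pair(b, b)), a)

1. cons(cons(b, pair(b, f(f(k(cons(cons(b, a), cons(b, a)), a), a), b))), k(cons(cons(b, a), cons(b, a)), cons(pair(a, a), a)))  →  cons(cons(b, pair(b, f(f(a, a), b))), k(cons(cons(b, a), cons(b, a)), cons(pair(a, a), a)))   [R2 at 1.2.2.1.1]
2. cons(cons(b, pair(b, f(f(a, a), b))), k(cons(cons(b, a), cons(b, a)), cons(pair(a, a), a)))  →  cons(cons(b, pair(b, f(a, b))), k(cons(cons(b, a), cons(b, a)), cons(pair(a, a), a)))   [R3 at 1.2.2.1]
3. cons(cons(b, pair(b, f(a, b))), k(cons(cons(b, a), cons(b, a)), cons(pair(a, a), a)))  →  cons(cons(b, pair(b, b)), k(cons(cons(b, a), cons(b, a)), cons(pair(a, a), a)))   [R3 at 1.2.2]
4. cons(cons(b, pair(b, b)), k(cons(cons(b, a), cons(b, a)), cons(pair(a, a), a)))  →  cons(cons(b, pair(b, b)), a)   [R2 at 2]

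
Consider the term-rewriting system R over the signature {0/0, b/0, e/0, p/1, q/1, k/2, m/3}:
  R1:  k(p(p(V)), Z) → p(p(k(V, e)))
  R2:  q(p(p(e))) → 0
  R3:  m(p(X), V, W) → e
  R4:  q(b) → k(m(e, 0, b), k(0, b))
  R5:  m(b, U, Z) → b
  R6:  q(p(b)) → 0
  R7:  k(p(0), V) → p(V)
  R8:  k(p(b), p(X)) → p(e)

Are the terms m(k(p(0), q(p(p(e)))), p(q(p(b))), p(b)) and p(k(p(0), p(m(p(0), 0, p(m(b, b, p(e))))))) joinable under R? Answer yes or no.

Reduce t₁ = m(k(p(0), q(p(p(e)))), p(q(p(b))), p(b)):
1. m(k(p(0), q(p(p(e)))), p(q(p(b))), p(b))  →  m(p(q(p(p(e)))), p(q(p(b))), p(b))   [R7 at 1]
2. m(p(q(p(p(e)))), p(q(p(b))), p(b))  →  e   [R3 at ε]

Reduce t₂ = p(k(p(0), p(m(p(0), 0, p(m(b, b, p(e))))))):
1. p(k(p(0), p(m(p(0), 0, p(m(b, b, p(e)))))))  →  p(p(p(m(p(0), 0, p(m(b, b, p(e)))))))   [R7 at 1]
2. p(p(p(m(p(0), 0, p(m(b, b, p(e)))))))  →  p(p(p(e)))   [R3 at 1.1.1]

no — NF(t₁) = e, NF(t₂) = p(p(p(e)))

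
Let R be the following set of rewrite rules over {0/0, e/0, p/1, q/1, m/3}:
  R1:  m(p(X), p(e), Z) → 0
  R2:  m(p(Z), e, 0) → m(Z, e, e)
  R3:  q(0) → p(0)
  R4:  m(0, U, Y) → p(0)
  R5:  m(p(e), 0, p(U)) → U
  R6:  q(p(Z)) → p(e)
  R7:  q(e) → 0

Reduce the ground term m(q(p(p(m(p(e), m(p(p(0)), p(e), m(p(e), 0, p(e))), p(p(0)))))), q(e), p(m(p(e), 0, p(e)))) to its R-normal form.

1. m(q(p(p(m(p(e), m(p(p(0)), p(e), m(p(e), 0, p(e))), p(p(0)))))), q(e), p(m(p(e), 0, p(e))))  →  m(p(e), q(e), p(m(p(e), 0, p(e))))   [R6 at 1]
2. m(p(e), q(e), p(m(p(e), 0, p(e))))  →  m(p(e), 0, p(m(p(e), 0, p(e))))   [R7 at 2]
3. m(p(e), 0, p(m(p(e), 0, p(e))))  →  m(p(e), 0, p(e))   [R5 at ε]
4. m(p(e), 0, p(e))  →  e   [R5 at ε]

e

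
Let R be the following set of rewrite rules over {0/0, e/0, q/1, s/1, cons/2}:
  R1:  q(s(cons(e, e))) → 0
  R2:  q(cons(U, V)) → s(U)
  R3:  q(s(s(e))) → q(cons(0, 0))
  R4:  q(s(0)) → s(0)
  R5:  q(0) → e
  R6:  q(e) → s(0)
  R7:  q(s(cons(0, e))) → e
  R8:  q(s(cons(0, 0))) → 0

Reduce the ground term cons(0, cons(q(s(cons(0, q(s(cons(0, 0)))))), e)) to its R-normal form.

cons(0, cons(0, e))

1. cons(0, cons(q(s(cons(0, q(s(cons(0, 0)))))), e))  →  cons(0, cons(q(s(cons(0, 0))), e))   [R8 at 2.1.1.1.2]
2. cons(0, cons(q(s(cons(0, 0))), e))  →  cons(0, cons(0, e))   [R8 at 2.1]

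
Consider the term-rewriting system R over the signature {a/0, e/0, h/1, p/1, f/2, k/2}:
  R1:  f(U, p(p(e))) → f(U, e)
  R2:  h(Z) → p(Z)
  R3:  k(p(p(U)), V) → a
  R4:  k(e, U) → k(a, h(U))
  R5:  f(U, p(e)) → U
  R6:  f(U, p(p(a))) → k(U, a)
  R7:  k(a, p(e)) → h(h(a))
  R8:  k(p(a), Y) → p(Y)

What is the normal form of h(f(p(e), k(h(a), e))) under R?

1. h(f(p(e), k(h(a), e)))  →  p(f(p(e), k(h(a), e)))   [R2 at ε]
2. p(f(p(e), k(h(a), e)))  →  p(f(p(e), k(p(a), e)))   [R2 at 1.2.1]
3. p(f(p(e), k(p(a), e)))  →  p(f(p(e), p(e)))   [R8 at 1.2]
4. p(f(p(e), p(e)))  →  p(p(e))   [R5 at 1]

p(p(e))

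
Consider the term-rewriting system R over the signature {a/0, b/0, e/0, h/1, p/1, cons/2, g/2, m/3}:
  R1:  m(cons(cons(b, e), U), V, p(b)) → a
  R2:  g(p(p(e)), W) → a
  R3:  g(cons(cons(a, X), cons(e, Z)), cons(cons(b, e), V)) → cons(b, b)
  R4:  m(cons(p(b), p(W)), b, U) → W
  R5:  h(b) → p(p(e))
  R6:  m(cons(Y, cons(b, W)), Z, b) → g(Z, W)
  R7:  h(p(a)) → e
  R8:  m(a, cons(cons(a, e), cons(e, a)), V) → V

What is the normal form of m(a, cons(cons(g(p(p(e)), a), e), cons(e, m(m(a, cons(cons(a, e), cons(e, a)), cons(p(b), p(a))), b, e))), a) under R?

1. m(a, cons(cons(g(p(p(e)), a), e), cons(e, m(m(a, cons(cons(a, e), cons(e, a)), cons(p(b), p(a))), b, e))), a)  →  m(a, cons(cons(a, e), cons(e, m(m(a, cons(cons(a, e), cons(e, a)), cons(p(b), p(a))), b, e))), a)   [R2 at 2.1.1]
2. m(a, cons(cons(a, e), cons(e, m(m(a, cons(cons(a, e), cons(e, a)), cons(p(b), p(a))), b, e))), a)  →  m(a, cons(cons(a, e), cons(e, m(cons(p(b), p(a)), b, e))), a)   [R8 at 2.2.2.1]
3. m(a, cons(cons(a, e), cons(e, m(cons(p(b), p(a)), b, e))), a)  →  m(a, cons(cons(a, e), cons(e, a)), a)   [R4 at 2.2.2]
4. m(a, cons(cons(a, e), cons(e, a)), a)  →  a   [R8 at ε]

a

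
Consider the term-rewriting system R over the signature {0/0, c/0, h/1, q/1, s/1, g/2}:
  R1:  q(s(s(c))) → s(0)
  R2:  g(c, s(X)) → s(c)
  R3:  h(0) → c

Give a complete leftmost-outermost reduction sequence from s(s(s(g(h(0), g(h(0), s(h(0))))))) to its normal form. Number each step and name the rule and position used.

s(s(s(s(c))))

1. s(s(s(g(h(0), g(h(0), s(h(0)))))))  →  s(s(s(g(c, g(h(0), s(h(0)))))))   [R3 at 1.1.1.1]
2. s(s(s(g(c, g(h(0), s(h(0)))))))  →  s(s(s(g(c, g(c, s(h(0)))))))   [R3 at 1.1.1.2.1]
3. s(s(s(g(c, g(c, s(h(0)))))))  →  s(s(s(g(c, s(c)))))   [R2 at 1.1.1.2]
4. s(s(s(g(c, s(c)))))  →  s(s(s(s(c))))   [R2 at 1.1.1]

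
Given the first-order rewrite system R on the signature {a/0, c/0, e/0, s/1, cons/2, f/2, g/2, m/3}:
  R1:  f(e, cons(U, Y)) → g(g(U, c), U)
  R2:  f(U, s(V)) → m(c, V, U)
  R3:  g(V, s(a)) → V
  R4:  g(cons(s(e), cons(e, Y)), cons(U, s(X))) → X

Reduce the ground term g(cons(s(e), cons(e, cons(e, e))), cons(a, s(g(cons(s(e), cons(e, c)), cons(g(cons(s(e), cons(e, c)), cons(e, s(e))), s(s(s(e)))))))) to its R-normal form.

s(s(e))

1. g(cons(s(e), cons(e, cons(e, e))), cons(a, s(g(cons(s(e), cons(e, c)), cons(g(cons(s(e), cons(e, c)), cons(e, s(e))), s(s(s(e))))))))  →  g(cons(s(e), cons(e, c)), cons(g(cons(s(e), cons(e, c)), cons(e, s(e))), s(s(s(e)))))   [R4 at ε]
2. g(cons(s(e), cons(e, c)), cons(g(cons(s(e), cons(e, c)), cons(e, s(e))), s(s(s(e)))))  →  s(s(e))   [R4 at ε]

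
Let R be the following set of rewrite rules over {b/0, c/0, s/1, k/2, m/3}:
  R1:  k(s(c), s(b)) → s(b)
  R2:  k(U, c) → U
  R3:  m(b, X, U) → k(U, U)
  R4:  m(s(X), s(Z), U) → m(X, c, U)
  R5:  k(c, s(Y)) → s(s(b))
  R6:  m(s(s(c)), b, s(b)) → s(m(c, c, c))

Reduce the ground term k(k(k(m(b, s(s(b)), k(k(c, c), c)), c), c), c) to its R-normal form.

1. k(k(k(m(b, s(s(b)), k(k(c, c), c)), c), c), c)  →  k(k(m(b, s(s(b)), k(k(c, c), c)), c), c)   [R2 at ε]
2. k(k(m(b, s(s(b)), k(k(c, c), c)), c), c)  →  k(m(b, s(s(b)), k(k(c, c), c)), c)   [R2 at ε]
3. k(m(b, s(s(b)), k(k(c, c), c)), c)  →  m(b, s(s(b)), k(k(c, c), c))   [R2 at ε]
4. m(b, s(s(b)), k(k(c, c), c))  →  k(k(k(c, c), c), k(k(c, c), c))   [R3 at ε]
5. k(k(k(c, c), c), k(k(c, c), c))  →  k(k(c, c), k(k(c, c), c))   [R2 at 1]
6. k(k(c, c), k(k(c, c), c))  →  k(c, k(k(c, c), c))   [R2 at 1]
7. k(c, k(k(c, c), c))  →  k(c, k(c, c))   [R2 at 2]
8. k(c, k(c, c))  →  k(c, c)   [R2 at 2]
9. k(c, c)  →  c   [R2 at ε]

c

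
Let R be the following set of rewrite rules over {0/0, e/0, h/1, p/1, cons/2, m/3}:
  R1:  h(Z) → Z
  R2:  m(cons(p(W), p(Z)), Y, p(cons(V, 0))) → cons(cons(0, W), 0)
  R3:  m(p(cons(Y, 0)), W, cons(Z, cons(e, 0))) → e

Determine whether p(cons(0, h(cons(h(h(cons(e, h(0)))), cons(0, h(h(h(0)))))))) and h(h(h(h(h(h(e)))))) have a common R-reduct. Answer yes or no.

no — NF(t₁) = p(cons(0, cons(cons(e, 0), cons(0, 0)))), NF(t₂) = e

Reduce t₁ = p(cons(0, h(cons(h(h(cons(e, h(0)))), cons(0, h(h(h(0)))))))):
1. p(cons(0, h(cons(h(h(cons(e, h(0)))), cons(0, h(h(h(0))))))))  →  p(cons(0, cons(h(h(cons(e, h(0)))), cons(0, h(h(h(0)))))))   [R1 at 1.2]
2. p(cons(0, cons(h(h(cons(e, h(0)))), cons(0, h(h(h(0)))))))  →  p(cons(0, cons(h(cons(e, h(0))), cons(0, h(h(h(0)))))))   [R1 at 1.2.1]
3. p(cons(0, cons(h(cons(e, h(0))), cons(0, h(h(h(0)))))))  →  p(cons(0, cons(cons(e, h(0)), cons(0, h(h(h(0)))))))   [R1 at 1.2.1]
4. p(cons(0, cons(cons(e, h(0)), cons(0, h(h(h(0)))))))  →  p(cons(0, cons(cons(e, 0), cons(0, h(h(h(0)))))))   [R1 at 1.2.1.2]
5. p(cons(0, cons(cons(e, 0), cons(0, h(h(h(0)))))))  →  p(cons(0, cons(cons(e, 0), cons(0, h(h(0))))))   [R1 at 1.2.2.2]
6. p(cons(0, cons(cons(e, 0), cons(0, h(h(0))))))  →  p(cons(0, cons(cons(e, 0), cons(0, h(0)))))   [R1 at 1.2.2.2]
7. p(cons(0, cons(cons(e, 0), cons(0, h(0)))))  →  p(cons(0, cons(cons(e, 0), cons(0, 0))))   [R1 at 1.2.2.2]

Reduce t₂ = h(h(h(h(h(h(e)))))):
1. h(h(h(h(h(h(e))))))  →  h(h(h(h(h(e)))))   [R1 at ε]
2. h(h(h(h(h(e)))))  →  h(h(h(h(e))))   [R1 at ε]
3. h(h(h(h(e))))  →  h(h(h(e)))   [R1 at ε]
4. h(h(h(e)))  →  h(h(e))   [R1 at ε]
5. h(h(e))  →  h(e)   [R1 at ε]
6. h(e)  →  e   [R1 at ε]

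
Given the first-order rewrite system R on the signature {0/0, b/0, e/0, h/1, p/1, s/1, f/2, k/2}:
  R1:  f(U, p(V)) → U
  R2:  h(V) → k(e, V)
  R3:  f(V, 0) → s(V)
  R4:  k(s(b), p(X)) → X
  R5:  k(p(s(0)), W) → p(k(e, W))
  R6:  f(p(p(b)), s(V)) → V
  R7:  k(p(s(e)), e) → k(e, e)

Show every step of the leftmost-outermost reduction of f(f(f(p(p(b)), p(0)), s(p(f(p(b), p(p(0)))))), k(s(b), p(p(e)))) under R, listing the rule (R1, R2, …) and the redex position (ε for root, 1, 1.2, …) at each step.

1. f(f(f(p(p(b)), p(0)), s(p(f(p(b), p(p(0)))))), k(s(b), p(p(e))))  →  f(f(p(p(b)), s(p(f(p(b), p(p(0)))))), k(s(b), p(p(e))))   [R1 at 1.1]
2. f(f(p(p(b)), s(p(f(p(b), p(p(0)))))), k(s(b), p(p(e))))  →  f(p(f(p(b), p(p(0)))), k(s(b), p(p(e))))   [R6 at 1]
3. f(p(f(p(b), p(p(0)))), k(s(b), p(p(e))))  →  f(p(p(b)), k(s(b), p(p(e))))   [R1 at 1.1]
4. f(p(p(b)), k(s(b), p(p(e))))  →  f(p(p(b)), p(e))   [R4 at 2]
5. f(p(p(b)), p(e))  →  p(p(b))   [R1 at ε]

p(p(b))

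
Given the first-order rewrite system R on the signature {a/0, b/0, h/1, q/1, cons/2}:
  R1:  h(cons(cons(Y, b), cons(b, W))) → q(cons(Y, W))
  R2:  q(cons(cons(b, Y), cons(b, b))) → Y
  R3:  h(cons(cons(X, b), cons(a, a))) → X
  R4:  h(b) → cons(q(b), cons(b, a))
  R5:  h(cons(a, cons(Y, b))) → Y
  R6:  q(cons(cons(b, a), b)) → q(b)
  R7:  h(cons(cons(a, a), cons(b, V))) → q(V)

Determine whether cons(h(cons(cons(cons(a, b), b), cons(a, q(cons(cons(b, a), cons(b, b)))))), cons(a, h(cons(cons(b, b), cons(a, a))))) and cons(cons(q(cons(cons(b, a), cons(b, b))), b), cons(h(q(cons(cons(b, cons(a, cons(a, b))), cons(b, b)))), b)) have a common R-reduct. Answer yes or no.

Reduce t₁ = cons(h(cons(cons(cons(a, b), b), cons(a, q(cons(cons(b, a), cons(b, b)))))), cons(a, h(cons(cons(b, b), cons(a, a))))):
1. cons(h(cons(cons(cons(a, b), b), cons(a, q(cons(cons(b, a), cons(b, b)))))), cons(a, h(cons(cons(b, b), cons(a, a)))))  →  cons(h(cons(cons(cons(a, b), b), cons(a, a))), cons(a, h(cons(cons(b, b), cons(a, a)))))   [R2 at 1.1.2.2]
2. cons(h(cons(cons(cons(a, b), b), cons(a, a))), cons(a, h(cons(cons(b, b), cons(a, a)))))  →  cons(cons(a, b), cons(a, h(cons(cons(b, b), cons(a, a)))))   [R3 at 1]
3. cons(cons(a, b), cons(a, h(cons(cons(b, b), cons(a, a)))))  →  cons(cons(a, b), cons(a, b))   [R3 at 2.2]

Reduce t₂ = cons(cons(q(cons(cons(b, a), cons(b, b))), b), cons(h(q(cons(cons(b, cons(a, cons(a, b))), cons(b, b)))), b)):
1. cons(cons(q(cons(cons(b, a), cons(b, b))), b), cons(h(q(cons(cons(b, cons(a, cons(a, b))), cons(b, b)))), b))  →  cons(cons(a, b), cons(h(q(cons(cons(b, cons(a, cons(a, b))), cons(b, b)))), b))   [R2 at 1.1]
2. cons(cons(a, b), cons(h(q(cons(cons(b, cons(a, cons(a, b))), cons(b, b)))), b))  →  cons(cons(a, b), cons(h(cons(a, cons(a, b))), b))   [R2 at 2.1.1]
3. cons(cons(a, b), cons(h(cons(a, cons(a, b))), b))  →  cons(cons(a, b), cons(a, b))   [R5 at 2.1]

yes — NF(t₁) = cons(cons(a, b), cons(a, b)), NF(t₂) = cons(cons(a, b), cons(a, b))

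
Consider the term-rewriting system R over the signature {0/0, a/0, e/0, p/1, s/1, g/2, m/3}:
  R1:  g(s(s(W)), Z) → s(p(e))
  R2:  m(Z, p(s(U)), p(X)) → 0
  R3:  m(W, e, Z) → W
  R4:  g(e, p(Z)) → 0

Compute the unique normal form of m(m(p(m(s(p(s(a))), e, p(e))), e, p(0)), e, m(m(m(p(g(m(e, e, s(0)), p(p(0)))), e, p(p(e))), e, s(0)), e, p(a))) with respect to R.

p(s(p(s(a))))

1. m(m(p(m(s(p(s(a))), e, p(e))), e, p(0)), e, m(m(m(p(g(m(e, e, s(0)), p(p(0)))), e, p(p(e))), e, s(0)), e, p(a)))  →  m(p(m(s(p(s(a))), e, p(e))), e, p(0))   [R3 at ε]
2. m(p(m(s(p(s(a))), e, p(e))), e, p(0))  →  p(m(s(p(s(a))), e, p(e)))   [R3 at ε]
3. p(m(s(p(s(a))), e, p(e)))  →  p(s(p(s(a))))   [R3 at 1]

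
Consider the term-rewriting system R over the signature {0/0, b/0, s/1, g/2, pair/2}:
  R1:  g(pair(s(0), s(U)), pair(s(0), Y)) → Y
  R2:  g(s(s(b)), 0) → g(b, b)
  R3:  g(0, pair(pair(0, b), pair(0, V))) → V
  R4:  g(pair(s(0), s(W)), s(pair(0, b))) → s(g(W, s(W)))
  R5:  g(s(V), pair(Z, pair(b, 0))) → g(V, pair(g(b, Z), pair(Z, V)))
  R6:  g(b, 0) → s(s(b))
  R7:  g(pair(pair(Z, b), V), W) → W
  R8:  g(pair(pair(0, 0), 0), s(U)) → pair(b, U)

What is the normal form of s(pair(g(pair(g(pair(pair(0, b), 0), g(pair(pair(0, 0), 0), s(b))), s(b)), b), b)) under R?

s(pair(b, b))

1. s(pair(g(pair(g(pair(pair(0, b), 0), g(pair(pair(0, 0), 0), s(b))), s(b)), b), b))  →  s(pair(g(pair(g(pair(pair(0, 0), 0), s(b)), s(b)), b), b))   [R7 at 1.1.1.1]
2. s(pair(g(pair(g(pair(pair(0, 0), 0), s(b)), s(b)), b), b))  →  s(pair(g(pair(pair(b, b), s(b)), b), b))   [R8 at 1.1.1.1]
3. s(pair(g(pair(pair(b, b), s(b)), b), b))  →  s(pair(b, b))   [R7 at 1.1]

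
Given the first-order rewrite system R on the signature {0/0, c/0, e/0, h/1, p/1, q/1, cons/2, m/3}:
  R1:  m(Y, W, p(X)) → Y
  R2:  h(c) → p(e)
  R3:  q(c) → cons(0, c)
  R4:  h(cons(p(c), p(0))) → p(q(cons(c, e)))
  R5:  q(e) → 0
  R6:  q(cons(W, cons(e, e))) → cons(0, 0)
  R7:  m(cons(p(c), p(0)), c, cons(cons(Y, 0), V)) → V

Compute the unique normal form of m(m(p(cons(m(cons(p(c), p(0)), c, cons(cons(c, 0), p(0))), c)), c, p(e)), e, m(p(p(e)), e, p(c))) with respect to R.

p(cons(p(0), c))

1. m(m(p(cons(m(cons(p(c), p(0)), c, cons(cons(c, 0), p(0))), c)), c, p(e)), e, m(p(p(e)), e, p(c)))  →  m(p(cons(m(cons(p(c), p(0)), c, cons(cons(c, 0), p(0))), c)), e, m(p(p(e)), e, p(c)))   [R1 at 1]
2. m(p(cons(m(cons(p(c), p(0)), c, cons(cons(c, 0), p(0))), c)), e, m(p(p(e)), e, p(c)))  →  m(p(cons(p(0), c)), e, m(p(p(e)), e, p(c)))   [R7 at 1.1.1]
3. m(p(cons(p(0), c)), e, m(p(p(e)), e, p(c)))  →  m(p(cons(p(0), c)), e, p(p(e)))   [R1 at 3]
4. m(p(cons(p(0), c)), e, p(p(e)))  →  p(cons(p(0), c))   [R1 at ε]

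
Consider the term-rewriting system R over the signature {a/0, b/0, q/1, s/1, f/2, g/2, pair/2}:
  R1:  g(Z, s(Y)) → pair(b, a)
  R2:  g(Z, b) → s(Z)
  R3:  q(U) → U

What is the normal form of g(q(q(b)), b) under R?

1. g(q(q(b)), b)  →  s(q(q(b)))   [R2 at ε]
2. s(q(q(b)))  →  s(q(b))   [R3 at 1]
3. s(q(b))  →  s(b)   [R3 at 1]

s(b)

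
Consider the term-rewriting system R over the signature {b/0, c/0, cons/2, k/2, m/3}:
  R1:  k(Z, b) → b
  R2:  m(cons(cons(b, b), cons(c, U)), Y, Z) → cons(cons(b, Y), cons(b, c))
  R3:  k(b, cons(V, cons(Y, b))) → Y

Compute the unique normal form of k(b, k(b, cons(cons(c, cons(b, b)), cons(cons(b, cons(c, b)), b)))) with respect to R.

1. k(b, k(b, cons(cons(c, cons(b, b)), cons(cons(b, cons(c, b)), b))))  →  k(b, cons(b, cons(c, b)))   [R3 at 2]
2. k(b, cons(b, cons(c, b)))  →  c   [R3 at ε]

c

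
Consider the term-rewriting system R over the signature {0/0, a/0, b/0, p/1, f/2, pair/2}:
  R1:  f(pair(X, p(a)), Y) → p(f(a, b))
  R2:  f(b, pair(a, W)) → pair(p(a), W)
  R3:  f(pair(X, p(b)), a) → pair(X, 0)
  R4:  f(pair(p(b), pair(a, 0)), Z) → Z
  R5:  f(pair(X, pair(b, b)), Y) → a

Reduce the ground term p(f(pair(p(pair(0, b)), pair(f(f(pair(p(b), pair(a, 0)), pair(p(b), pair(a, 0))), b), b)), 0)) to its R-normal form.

p(a)

1. p(f(pair(p(pair(0, b)), pair(f(f(pair(p(b), pair(a, 0)), pair(p(b), pair(a, 0))), b), b)), 0))  →  p(f(pair(p(pair(0, b)), pair(f(pair(p(b), pair(a, 0)), b), b)), 0))   [R4 at 1.1.2.1.1]
2. p(f(pair(p(pair(0, b)), pair(f(pair(p(b), pair(a, 0)), b), b)), 0))  →  p(f(pair(p(pair(0, b)), pair(b, b)), 0))   [R4 at 1.1.2.1]
3. p(f(pair(p(pair(0, b)), pair(b, b)), 0))  →  p(a)   [R5 at 1]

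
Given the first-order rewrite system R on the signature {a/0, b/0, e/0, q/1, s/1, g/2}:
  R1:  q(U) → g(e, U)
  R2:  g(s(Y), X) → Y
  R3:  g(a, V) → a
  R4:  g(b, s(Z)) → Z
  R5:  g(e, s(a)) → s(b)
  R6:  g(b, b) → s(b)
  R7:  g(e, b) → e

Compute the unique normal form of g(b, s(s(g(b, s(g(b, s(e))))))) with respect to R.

s(e)

1. g(b, s(s(g(b, s(g(b, s(e)))))))  →  s(g(b, s(g(b, s(e)))))   [R4 at ε]
2. s(g(b, s(g(b, s(e)))))  →  s(g(b, s(e)))   [R4 at 1]
3. s(g(b, s(e)))  →  s(e)   [R4 at 1]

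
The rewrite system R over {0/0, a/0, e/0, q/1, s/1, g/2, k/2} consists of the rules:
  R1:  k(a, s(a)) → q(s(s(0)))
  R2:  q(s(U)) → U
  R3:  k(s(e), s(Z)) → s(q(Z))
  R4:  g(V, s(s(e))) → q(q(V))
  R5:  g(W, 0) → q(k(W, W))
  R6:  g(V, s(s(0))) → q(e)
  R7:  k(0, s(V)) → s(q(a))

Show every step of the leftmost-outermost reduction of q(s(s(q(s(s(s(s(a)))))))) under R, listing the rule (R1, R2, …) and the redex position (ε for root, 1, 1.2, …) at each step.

s(s(s(s(a))))

1. q(s(s(q(s(s(s(s(a))))))))  →  s(q(s(s(s(s(a))))))   [R2 at ε]
2. s(q(s(s(s(s(a))))))  →  s(s(s(s(a))))   [R2 at 1]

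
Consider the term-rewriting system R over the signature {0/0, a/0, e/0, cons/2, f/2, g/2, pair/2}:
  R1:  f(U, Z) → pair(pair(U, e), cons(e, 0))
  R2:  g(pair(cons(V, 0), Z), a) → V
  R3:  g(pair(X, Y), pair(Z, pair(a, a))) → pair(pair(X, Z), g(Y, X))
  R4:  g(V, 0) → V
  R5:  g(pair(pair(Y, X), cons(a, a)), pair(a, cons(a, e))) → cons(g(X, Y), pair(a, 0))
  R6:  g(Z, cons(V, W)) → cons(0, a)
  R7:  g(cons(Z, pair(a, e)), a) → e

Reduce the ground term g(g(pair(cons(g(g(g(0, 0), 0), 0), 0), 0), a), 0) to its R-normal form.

1. g(g(pair(cons(g(g(g(0, 0), 0), 0), 0), 0), a), 0)  →  g(pair(cons(g(g(g(0, 0), 0), 0), 0), 0), a)   [R4 at ε]
2. g(pair(cons(g(g(g(0, 0), 0), 0), 0), 0), a)  →  g(g(g(0, 0), 0), 0)   [R2 at ε]
3. g(g(g(0, 0), 0), 0)  →  g(g(0, 0), 0)   [R4 at ε]
4. g(g(0, 0), 0)  →  g(0, 0)   [R4 at ε]
5. g(0, 0)  →  0   [R4 at ε]

0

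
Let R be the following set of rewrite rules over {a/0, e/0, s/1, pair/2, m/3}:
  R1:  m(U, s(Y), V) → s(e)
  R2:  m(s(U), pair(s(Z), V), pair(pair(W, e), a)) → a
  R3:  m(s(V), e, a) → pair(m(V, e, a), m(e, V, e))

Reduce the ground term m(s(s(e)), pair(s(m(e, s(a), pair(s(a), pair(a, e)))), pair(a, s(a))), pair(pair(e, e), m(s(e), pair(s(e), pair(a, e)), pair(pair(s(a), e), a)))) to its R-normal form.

1. m(s(s(e)), pair(s(m(e, s(a), pair(s(a), pair(a, e)))), pair(a, s(a))), pair(pair(e, e), m(s(e), pair(s(e), pair(a, e)), pair(pair(s(a), e), a))))  →  m(s(s(e)), pair(s(s(e)), pair(a, s(a))), pair(pair(e, e), m(s(e), pair(s(e), pair(a, e)), pair(pair(s(a), e), a))))   [R1 at 2.1.1]
2. m(s(s(e)), pair(s(s(e)), pair(a, s(a))), pair(pair(e, e), m(s(e), pair(s(e), pair(a, e)), pair(pair(s(a), e), a))))  →  m(s(s(e)), pair(s(s(e)), pair(a, s(a))), pair(pair(e, e), a))   [R2 at 3.2]
3. m(s(s(e)), pair(s(s(e)), pair(a, s(a))), pair(pair(e, e), a))  →  a   [R2 at ε]

a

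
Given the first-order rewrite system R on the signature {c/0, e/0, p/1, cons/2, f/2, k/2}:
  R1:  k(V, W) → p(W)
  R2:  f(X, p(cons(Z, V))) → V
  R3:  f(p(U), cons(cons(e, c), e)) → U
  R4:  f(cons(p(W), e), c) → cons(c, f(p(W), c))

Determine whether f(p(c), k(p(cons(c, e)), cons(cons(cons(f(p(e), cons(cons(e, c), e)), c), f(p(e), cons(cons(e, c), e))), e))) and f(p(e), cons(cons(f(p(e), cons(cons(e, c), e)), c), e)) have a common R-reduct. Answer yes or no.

Reduce t₁ = f(p(c), k(p(cons(c, e)), cons(cons(cons(f(p(e), cons(cons(e, c), e)), c), f(p(e), cons(cons(e, c), e))), e))):
1. f(p(c), k(p(cons(c, e)), cons(cons(cons(f(p(e), cons(cons(e, c), e)), c), f(p(e), cons(cons(e, c), e))), e)))  →  f(p(c), p(cons(cons(cons(f(p(e), cons(cons(e, c), e)), c), f(p(e), cons(cons(e, c), e))), e)))   [R1 at 2]
2. f(p(c), p(cons(cons(cons(f(p(e), cons(cons(e, c), e)), c), f(p(e), cons(cons(e, c), e))), e)))  →  e   [R2 at ε]

Reduce t₂ = f(p(e), cons(cons(f(p(e), cons(cons(e, c), e)), c), e)):
1. f(p(e), cons(cons(f(p(e), cons(cons(e, c), e)), c), e))  →  f(p(e), cons(cons(e, c), e))   [R3 at 2.1.1]
2. f(p(e), cons(cons(e, c), e))  →  e   [R3 at ε]

yes — NF(t₁) = e, NF(t₂) = e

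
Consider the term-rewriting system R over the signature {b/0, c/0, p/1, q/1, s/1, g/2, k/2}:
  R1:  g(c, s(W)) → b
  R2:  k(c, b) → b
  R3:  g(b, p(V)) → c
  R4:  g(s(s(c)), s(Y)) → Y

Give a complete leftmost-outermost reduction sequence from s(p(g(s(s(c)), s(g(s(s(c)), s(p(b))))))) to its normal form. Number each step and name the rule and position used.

s(p(p(b)))

1. s(p(g(s(s(c)), s(g(s(s(c)), s(p(b)))))))  →  s(p(g(s(s(c)), s(p(b)))))   [R4 at 1.1]
2. s(p(g(s(s(c)), s(p(b)))))  →  s(p(p(b)))   [R4 at 1.1]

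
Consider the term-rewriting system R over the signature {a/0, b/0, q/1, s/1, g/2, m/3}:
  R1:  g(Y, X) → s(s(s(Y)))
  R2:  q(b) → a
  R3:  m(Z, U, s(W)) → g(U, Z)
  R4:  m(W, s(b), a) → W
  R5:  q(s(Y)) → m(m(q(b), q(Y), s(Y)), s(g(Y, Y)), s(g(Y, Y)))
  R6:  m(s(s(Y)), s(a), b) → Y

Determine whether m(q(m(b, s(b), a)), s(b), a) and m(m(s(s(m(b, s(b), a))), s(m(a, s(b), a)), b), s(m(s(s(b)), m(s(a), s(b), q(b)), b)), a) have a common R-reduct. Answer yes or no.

Reduce t₁ = m(q(m(b, s(b), a)), s(b), a):
1. m(q(m(b, s(b), a)), s(b), a)  →  q(m(b, s(b), a))   [R4 at ε]
2. q(m(b, s(b), a))  →  q(b)   [R4 at 1]
3. q(b)  →  a   [R2 at ε]

Reduce t₂ = m(m(s(s(m(b, s(b), a))), s(m(a, s(b), a)), b), s(m(s(s(b)), m(s(a), s(b), q(b)), b)), a):
1. m(m(s(s(m(b, s(b), a))), s(m(a, s(b), a)), b), s(m(s(s(b)), m(s(a), s(b), q(b)), b)), a)  →  m(m(s(s(b)), s(m(a, s(b), a)), b), s(m(s(s(b)), m(s(a), s(b), q(b)), b)), a)   [R4 at 1.1.1.1]
2. m(m(s(s(b)), s(m(a, s(b), a)), b), s(m(s(s(b)), m(s(a), s(b), q(b)), b)), a)  →  m(m(s(s(b)), s(a), b), s(m(s(s(b)), m(s(a), s(b), q(b)), b)), a)   [R4 at 1.2.1]
3. m(m(s(s(b)), s(a), b), s(m(s(s(b)), m(s(a), s(b), q(b)), b)), a)  →  m(b, s(m(s(s(b)), m(s(a), s(b), q(b)), b)), a)   [R6 at 1]
4. m(b, s(m(s(s(b)), m(s(a), s(b), q(b)), b)), a)  →  m(b, s(m(s(s(b)), m(s(a), s(b), a), b)), a)   [R2 at 2.1.2.3]
5. m(b, s(m(s(s(b)), m(s(a), s(b), a), b)), a)  →  m(b, s(m(s(s(b)), s(a), b)), a)   [R4 at 2.1.2]
6. m(b, s(m(s(s(b)), s(a), b)), a)  →  m(b, s(b), a)   [R6 at 2.1]
7. m(b, s(b), a)  →  b   [R4 at ε]

no — NF(t₁) = a, NF(t₂) = b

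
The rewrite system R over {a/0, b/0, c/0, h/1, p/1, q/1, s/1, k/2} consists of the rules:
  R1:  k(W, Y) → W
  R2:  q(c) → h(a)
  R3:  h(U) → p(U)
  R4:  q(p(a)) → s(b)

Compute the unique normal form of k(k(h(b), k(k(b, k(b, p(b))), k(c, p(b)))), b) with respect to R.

p(b)

1. k(k(h(b), k(k(b, k(b, p(b))), k(c, p(b)))), b)  →  k(h(b), k(k(b, k(b, p(b))), k(c, p(b))))   [R1 at ε]
2. k(h(b), k(k(b, k(b, p(b))), k(c, p(b))))  →  h(b)   [R1 at ε]
3. h(b)  →  p(b)   [R3 at ε]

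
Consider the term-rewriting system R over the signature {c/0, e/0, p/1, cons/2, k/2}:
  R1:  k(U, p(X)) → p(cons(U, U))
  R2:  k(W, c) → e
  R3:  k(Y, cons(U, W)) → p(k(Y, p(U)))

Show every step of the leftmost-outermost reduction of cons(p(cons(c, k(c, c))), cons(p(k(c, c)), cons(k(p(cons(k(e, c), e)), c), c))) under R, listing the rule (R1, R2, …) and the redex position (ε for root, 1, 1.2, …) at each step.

1. cons(p(cons(c, k(c, c))), cons(p(k(c, c)), cons(k(p(cons(k(e, c), e)), c), c)))  →  cons(p(cons(c, e)), cons(p(k(c, c)), cons(k(p(cons(k(e, c), e)), c), c)))   [R2 at 1.1.2]
2. cons(p(cons(c, e)), cons(p(k(c, c)), cons(k(p(cons(k(e, c), e)), c), c)))  →  cons(p(cons(c, e)), cons(p(e), cons(k(p(cons(k(e, c), e)), c), c)))   [R2 at 2.1.1]
3. cons(p(cons(c, e)), cons(p(e), cons(k(p(cons(k(e, c), e)), c), c)))  →  cons(p(cons(c, e)), cons(p(e), cons(e, c)))   [R2 at 2.2.1]

cons(p(cons(c, e)), cons(p(e), cons(e, c)))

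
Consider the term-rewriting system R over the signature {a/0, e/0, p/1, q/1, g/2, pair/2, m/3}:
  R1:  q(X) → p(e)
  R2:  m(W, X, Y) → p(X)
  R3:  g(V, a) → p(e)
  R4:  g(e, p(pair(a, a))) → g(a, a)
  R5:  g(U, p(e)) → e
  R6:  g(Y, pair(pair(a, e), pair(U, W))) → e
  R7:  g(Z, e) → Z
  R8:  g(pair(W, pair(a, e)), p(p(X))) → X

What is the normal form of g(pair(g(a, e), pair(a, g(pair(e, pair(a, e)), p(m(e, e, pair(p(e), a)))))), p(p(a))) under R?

a

1. g(pair(g(a, e), pair(a, g(pair(e, pair(a, e)), p(m(e, e, pair(p(e), a)))))), p(p(a)))  →  g(pair(a, pair(a, g(pair(e, pair(a, e)), p(m(e, e, pair(p(e), a)))))), p(p(a)))   [R7 at 1.1]
2. g(pair(a, pair(a, g(pair(e, pair(a, e)), p(m(e, e, pair(p(e), a)))))), p(p(a)))  →  g(pair(a, pair(a, g(pair(e, pair(a, e)), p(p(e))))), p(p(a)))   [R2 at 1.2.2.2.1]
3. g(pair(a, pair(a, g(pair(e, pair(a, e)), p(p(e))))), p(p(a)))  →  g(pair(a, pair(a, e)), p(p(a)))   [R8 at 1.2.2]
4. g(pair(a, pair(a, e)), p(p(a)))  →  a   [R8 at ε]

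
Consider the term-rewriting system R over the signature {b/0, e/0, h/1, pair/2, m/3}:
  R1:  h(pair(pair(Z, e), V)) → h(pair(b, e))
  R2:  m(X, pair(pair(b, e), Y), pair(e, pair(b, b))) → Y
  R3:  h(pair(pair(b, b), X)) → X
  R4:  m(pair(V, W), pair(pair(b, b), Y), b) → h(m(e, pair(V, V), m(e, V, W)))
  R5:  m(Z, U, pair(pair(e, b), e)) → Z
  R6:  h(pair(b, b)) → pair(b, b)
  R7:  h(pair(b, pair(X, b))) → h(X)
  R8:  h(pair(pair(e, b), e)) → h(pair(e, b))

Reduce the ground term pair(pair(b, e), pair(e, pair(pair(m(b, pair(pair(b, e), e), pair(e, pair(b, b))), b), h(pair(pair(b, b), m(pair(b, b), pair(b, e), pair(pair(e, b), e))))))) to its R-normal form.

pair(pair(b, e), pair(e, pair(pair(e, b), pair(b, b))))

1. pair(pair(b, e), pair(e, pair(pair(m(b, pair(pair(b, e), e), pair(e, pair(b, b))), b), h(pair(pair(b, b), m(pair(b, b), pair(b, e), pair(pair(e, b), e)))))))  →  pair(pair(b, e), pair(e, pair(pair(e, b), h(pair(pair(b, b), m(pair(b, b), pair(b, e), pair(pair(e, b), e)))))))   [R2 at 2.2.1.1]
2. pair(pair(b, e), pair(e, pair(pair(e, b), h(pair(pair(b, b), m(pair(b, b), pair(b, e), pair(pair(e, b), e)))))))  →  pair(pair(b, e), pair(e, pair(pair(e, b), m(pair(b, b), pair(b, e), pair(pair(e, b), e)))))   [R3 at 2.2.2]
3. pair(pair(b, e), pair(e, pair(pair(e, b), m(pair(b, b), pair(b, e), pair(pair(e, b), e)))))  →  pair(pair(b, e), pair(e, pair(pair(e, b), pair(b, b))))   [R5 at 2.2.2]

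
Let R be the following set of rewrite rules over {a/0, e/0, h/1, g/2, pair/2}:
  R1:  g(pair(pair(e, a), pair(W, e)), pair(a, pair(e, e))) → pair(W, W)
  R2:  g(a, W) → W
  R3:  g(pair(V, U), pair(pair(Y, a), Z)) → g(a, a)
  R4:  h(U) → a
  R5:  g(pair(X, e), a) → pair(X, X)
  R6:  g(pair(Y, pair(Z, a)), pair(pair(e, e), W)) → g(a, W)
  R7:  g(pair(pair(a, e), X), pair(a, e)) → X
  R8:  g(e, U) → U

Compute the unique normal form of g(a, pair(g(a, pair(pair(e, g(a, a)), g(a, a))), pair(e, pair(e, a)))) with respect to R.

pair(pair(pair(e, a), a), pair(e, pair(e, a)))

1. g(a, pair(g(a, pair(pair(e, g(a, a)), g(a, a))), pair(e, pair(e, a))))  →  pair(g(a, pair(pair(e, g(a, a)), g(a, a))), pair(e, pair(e, a)))   [R2 at ε]
2. pair(g(a, pair(pair(e, g(a, a)), g(a, a))), pair(e, pair(e, a)))  →  pair(pair(pair(e, g(a, a)), g(a, a)), pair(e, pair(e, a)))   [R2 at 1]
3. pair(pair(pair(e, g(a, a)), g(a, a)), pair(e, pair(e, a)))  →  pair(pair(pair(e, a), g(a, a)), pair(e, pair(e, a)))   [R2 at 1.1.2]
4. pair(pair(pair(e, a), g(a, a)), pair(e, pair(e, a)))  →  pair(pair(pair(e, a), a), pair(e, pair(e, a)))   [R2 at 1.2]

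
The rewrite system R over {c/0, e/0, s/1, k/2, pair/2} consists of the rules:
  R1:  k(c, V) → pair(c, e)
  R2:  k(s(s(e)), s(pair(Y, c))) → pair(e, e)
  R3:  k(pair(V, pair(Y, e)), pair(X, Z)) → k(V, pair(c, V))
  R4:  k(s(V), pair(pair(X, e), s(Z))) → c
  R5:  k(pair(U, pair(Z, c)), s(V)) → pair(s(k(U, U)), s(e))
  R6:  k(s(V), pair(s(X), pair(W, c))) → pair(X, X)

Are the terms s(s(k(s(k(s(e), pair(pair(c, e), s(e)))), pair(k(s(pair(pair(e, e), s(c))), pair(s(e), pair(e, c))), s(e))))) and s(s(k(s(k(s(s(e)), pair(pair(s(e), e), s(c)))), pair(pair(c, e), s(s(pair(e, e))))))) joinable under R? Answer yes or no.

Reduce t₁ = s(s(k(s(k(s(e), pair(pair(c, e), s(e)))), pair(k(s(pair(pair(e, e), s(c))), pair(s(e), pair(e, c))), s(e))))):
1. s(s(k(s(k(s(e), pair(pair(c, e), s(e)))), pair(k(s(pair(pair(e, e), s(c))), pair(s(e), pair(e, c))), s(e)))))  →  s(s(k(s(c), pair(k(s(pair(pair(e, e), s(c))), pair(s(e), pair(e, c))), s(e)))))   [R4 at 1.1.1.1]
2. s(s(k(s(c), pair(k(s(pair(pair(e, e), s(c))), pair(s(e), pair(e, c))), s(e)))))  →  s(s(k(s(c), pair(pair(e, e), s(e)))))   [R6 at 1.1.2.1]
3. s(s(k(s(c), pair(pair(e, e), s(e)))))  →  s(s(c))   [R4 at 1.1]

Reduce t₂ = s(s(k(s(k(s(s(e)), pair(pair(s(e), e), s(c)))), pair(pair(c, e), s(s(pair(e, e))))))):
1. s(s(k(s(k(s(s(e)), pair(pair(s(e), e), s(c)))), pair(pair(c, e), s(s(pair(e, e)))))))  →  s(s(c))   [R4 at 1.1]

yes — NF(t₁) = s(s(c)), NF(t₂) = s(s(c))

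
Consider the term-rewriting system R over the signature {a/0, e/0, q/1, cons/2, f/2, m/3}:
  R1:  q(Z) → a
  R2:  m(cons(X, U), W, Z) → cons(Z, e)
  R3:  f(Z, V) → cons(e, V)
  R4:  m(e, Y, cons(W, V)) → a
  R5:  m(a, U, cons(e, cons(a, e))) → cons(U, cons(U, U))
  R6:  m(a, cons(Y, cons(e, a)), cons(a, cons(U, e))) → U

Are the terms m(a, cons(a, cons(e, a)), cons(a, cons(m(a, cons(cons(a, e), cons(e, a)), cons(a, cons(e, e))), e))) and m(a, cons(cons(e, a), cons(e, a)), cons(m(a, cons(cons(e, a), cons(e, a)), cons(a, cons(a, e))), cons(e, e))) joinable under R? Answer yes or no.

yes — NF(t₁) = e, NF(t₂) = e

Reduce t₁ = m(a, cons(a, cons(e, a)), cons(a, cons(m(a, cons(cons(a, e), cons(e, a)), cons(a, cons(e, e))), e))):
1. m(a, cons(a, cons(e, a)), cons(a, cons(m(a, cons(cons(a, e), cons(e, a)), cons(a, cons(e, e))), e)))  →  m(a, cons(cons(a, e), cons(e, a)), cons(a, cons(e, e)))   [R6 at ε]
2. m(a, cons(cons(a, e), cons(e, a)), cons(a, cons(e, e)))  →  e   [R6 at ε]

Reduce t₂ = m(a, cons(cons(e, a), cons(e, a)), cons(m(a, cons(cons(e, a), cons(e, a)), cons(a, cons(a, e))), cons(e, e))):
1. m(a, cons(cons(e, a), cons(e, a)), cons(m(a, cons(cons(e, a), cons(e, a)), cons(a, cons(a, e))), cons(e, e)))  →  m(a, cons(cons(e, a), cons(e, a)), cons(a, cons(e, e)))   [R6 at 3.1]
2. m(a, cons(cons(e, a), cons(e, a)), cons(a, cons(e, e)))  →  e   [R6 at ε]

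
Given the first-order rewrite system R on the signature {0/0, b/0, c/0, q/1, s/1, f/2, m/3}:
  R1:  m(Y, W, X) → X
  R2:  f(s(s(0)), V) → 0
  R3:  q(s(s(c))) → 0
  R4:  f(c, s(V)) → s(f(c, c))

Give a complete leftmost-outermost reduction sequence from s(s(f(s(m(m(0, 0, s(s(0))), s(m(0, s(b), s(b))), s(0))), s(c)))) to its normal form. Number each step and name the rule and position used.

s(s(0))

1. s(s(f(s(m(m(0, 0, s(s(0))), s(m(0, s(b), s(b))), s(0))), s(c))))  →  s(s(f(s(s(0)), s(c))))   [R1 at 1.1.1.1]
2. s(s(f(s(s(0)), s(c))))  →  s(s(0))   [R2 at 1.1]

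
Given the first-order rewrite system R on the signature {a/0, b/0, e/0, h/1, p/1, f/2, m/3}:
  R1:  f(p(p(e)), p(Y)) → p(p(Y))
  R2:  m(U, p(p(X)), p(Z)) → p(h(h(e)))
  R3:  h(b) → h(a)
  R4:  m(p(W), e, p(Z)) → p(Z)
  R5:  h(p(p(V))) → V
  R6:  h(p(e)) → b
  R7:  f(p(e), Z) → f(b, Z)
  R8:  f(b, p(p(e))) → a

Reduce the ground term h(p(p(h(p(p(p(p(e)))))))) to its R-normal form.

p(p(e))

1. h(p(p(h(p(p(p(p(e))))))))  →  h(p(p(p(p(e)))))   [R5 at ε]
2. h(p(p(p(p(e)))))  →  p(p(e))   [R5 at ε]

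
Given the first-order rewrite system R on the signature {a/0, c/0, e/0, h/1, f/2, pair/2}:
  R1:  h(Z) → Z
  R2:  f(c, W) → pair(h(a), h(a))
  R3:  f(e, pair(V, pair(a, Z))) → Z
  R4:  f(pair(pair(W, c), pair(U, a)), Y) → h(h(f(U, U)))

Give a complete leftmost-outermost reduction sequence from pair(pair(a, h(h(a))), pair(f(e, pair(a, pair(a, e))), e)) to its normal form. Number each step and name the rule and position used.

1. pair(pair(a, h(h(a))), pair(f(e, pair(a, pair(a, e))), e))  →  pair(pair(a, h(a)), pair(f(e, pair(a, pair(a, e))), e))   [R1 at 1.2]
2. pair(pair(a, h(a)), pair(f(e, pair(a, pair(a, e))), e))  →  pair(pair(a, a), pair(f(e, pair(a, pair(a, e))), e))   [R1 at 1.2]
3. pair(pair(a, a), pair(f(e, pair(a, pair(a, e))), e))  →  pair(pair(a, a), pair(e, e))   [R3 at 2.1]

pair(pair(a, a), pair(e, e))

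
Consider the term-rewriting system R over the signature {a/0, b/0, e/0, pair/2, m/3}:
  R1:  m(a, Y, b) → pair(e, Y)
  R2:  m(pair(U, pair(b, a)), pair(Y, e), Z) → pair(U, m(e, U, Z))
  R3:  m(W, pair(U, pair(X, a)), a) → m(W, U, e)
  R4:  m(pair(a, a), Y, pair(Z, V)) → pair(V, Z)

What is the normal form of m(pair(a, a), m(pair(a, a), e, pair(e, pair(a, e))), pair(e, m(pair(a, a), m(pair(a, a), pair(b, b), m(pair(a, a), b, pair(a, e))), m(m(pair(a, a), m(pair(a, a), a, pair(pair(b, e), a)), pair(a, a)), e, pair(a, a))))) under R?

1. m(pair(a, a), m(pair(a, a), e, pair(e, pair(a, e))), pair(e, m(pair(a, a), m(pair(a, a), pair(b, b), m(pair(a, a), b, pair(a, e))), m(m(pair(a, a), m(pair(a, a), a, pair(pair(b, e), a)), pair(a, a)), e, pair(a, a)))))  →  pair(m(pair(a, a), m(pair(a, a), pair(b, b), m(pair(a, a), b, pair(a, e))), m(m(pair(a, a), m(pair(a, a), a, pair(pair(b, e), a)), pair(a, a)), e, pair(a, a))), e)   [R4 at ε]
2. pair(m(pair(a, a), m(pair(a, a), pair(b, b), m(pair(a, a), b, pair(a, e))), m(m(pair(a, a), m(pair(a, a), a, pair(pair(b, e), a)), pair(a, a)), e, pair(a, a))), e)  →  pair(m(pair(a, a), m(pair(a, a), pair(b, b), pair(e, a)), m(m(pair(a, a), m(pair(a, a), a, pair(pair(b, e), a)), pair(a, a)), e, pair(a, a))), e)   [R4 at 1.2.3]
3. pair(m(pair(a, a), m(pair(a, a), pair(b, b), pair(e, a)), m(m(pair(a, a), m(pair(a, a), a, pair(pair(b, e), a)), pair(a, a)), e, pair(a, a))), e)  →  pair(m(pair(a, a), pair(a, e), m(m(pair(a, a), m(pair(a, a), a, pair(pair(b, e), a)), pair(a, a)), e, pair(a, a))), e)   [R4 at 1.2]
4. pair(m(pair(a, a), pair(a, e), m(m(pair(a, a), m(pair(a, a), a, pair(pair(b, e), a)), pair(a, a)), e, pair(a, a))), e)  →  pair(m(pair(a, a), pair(a, e), m(pair(a, a), e, pair(a, a))), e)   [R4 at 1.3.1]
5. pair(m(pair(a, a), pair(a, e), m(pair(a, a), e, pair(a, a))), e)  →  pair(m(pair(a, a), pair(a, e), pair(a, a)), e)   [R4 at 1.3]
6. pair(m(pair(a, a), pair(a, e), pair(a, a)), e)  →  pair(pair(a, a), e)   [R4 at 1]

pair(pair(a, a), e)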